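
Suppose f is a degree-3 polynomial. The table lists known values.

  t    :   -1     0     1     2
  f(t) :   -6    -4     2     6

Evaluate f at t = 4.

Write f(t) = at³ + bt² + ct + d; the 4 given values yield a linear system in the 4 coefficients.
Solving, f(t) = -t³ + 2t² + 5t - 4.
Then f(4) = -16.

-16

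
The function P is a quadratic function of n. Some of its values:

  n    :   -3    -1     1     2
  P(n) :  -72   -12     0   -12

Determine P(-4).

Write P(n) = an² + bn + c; the 4 given values yield a linear system in the 3 coefficients.
Solving, P(n) = -6n² + 6n.
Then P(-4) = -120.

-120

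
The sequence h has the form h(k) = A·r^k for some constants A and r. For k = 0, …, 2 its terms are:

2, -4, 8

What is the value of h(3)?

Consecutive ratio: -4/2 = -2, and 8/(-4) = -2, so r = -2.
Then A·(-2)^0 = 2 gives A = 2, and h(k) = 2·(-2)^k.
h(3) = 2·(-2)^3 = -16.

-16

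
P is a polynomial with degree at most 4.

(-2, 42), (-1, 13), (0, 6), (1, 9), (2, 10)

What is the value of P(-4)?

214

Write P(x) = ax^4 + bx³ + cx² + dx + e; the 5 given values yield a linear system in the 5 coefficients.
Solving, the leading coefficient vanishes, and P(x) = -2x³ + 5x² + 6.
Then P(-4) = 214.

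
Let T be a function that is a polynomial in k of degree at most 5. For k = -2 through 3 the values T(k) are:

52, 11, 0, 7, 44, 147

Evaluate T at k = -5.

835

Write T(k) = ak^5 + bk^4 + ck³ + dk² + ek + p; the 6 given values yield a linear system in the 6 coefficients.
Solving, the leading coefficient vanishes, and T(k) = k^4 + 8k² - 2k.
Then T(-5) = 835.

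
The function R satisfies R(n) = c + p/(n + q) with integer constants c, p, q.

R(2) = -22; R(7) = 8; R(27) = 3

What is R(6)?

(R(n) − c)(n + q) = p for each data point; the three points give a linear system in c and q, then p follows.
Solving: c = 2, q = -3, p = 24, so R(n) = 2 + 24/(n − 3).
Then R(6) = 2 + 24/3 = 10.

10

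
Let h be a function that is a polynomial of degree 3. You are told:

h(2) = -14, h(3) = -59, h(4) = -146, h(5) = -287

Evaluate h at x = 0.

Write h(x) = ax³ + bx² + cx + d; the 4 given values yield a linear system in the 4 coefficients.
Solving, h(x) = -2x³ - 3x² + 8x - 2.
Then h(0) = -2.

-2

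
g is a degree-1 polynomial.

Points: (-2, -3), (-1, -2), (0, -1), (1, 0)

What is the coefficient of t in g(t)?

1

Write g(t) = at + b; the 4 given values yield a linear system in the 2 coefficients.
Solving, g(t) = t - 1.
The coefficient of t is 1.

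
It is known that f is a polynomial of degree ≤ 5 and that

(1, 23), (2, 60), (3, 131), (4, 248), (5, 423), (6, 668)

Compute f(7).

995

First differences: 37, 71, 117, 175, 245. Second differences: 34, 46, 58, 70. Third differences: 12, 12, 12.
Level-3 differences are constant, so f has degree 3.
Extending the table by one column gives the next first difference 327, so f(7) = 668 + 327 = 995.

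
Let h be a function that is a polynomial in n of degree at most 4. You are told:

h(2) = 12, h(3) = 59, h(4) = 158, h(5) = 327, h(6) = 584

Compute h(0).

First differences: 47, 99, 169, 257. Second differences: 52, 70, 88. Third differences: 18, 18.
Level-3 differences are constant, so h has degree 3.
Fitting a degree-3 polynomial gives h(n) = 3n³ - n² - 5n + 2.
Then h(0) = 2.

2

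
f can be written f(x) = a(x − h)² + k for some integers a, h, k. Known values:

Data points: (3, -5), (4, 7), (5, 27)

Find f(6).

First differences 12, 20; second difference 8 = 2a, so a = 4.
Expanding, the x-coefficient is −2ah = -8h; matching it to the data gives h = 2, and then k = -9.
So f(x) = 4(x − 2)² − 9.
f(6) = 4·4² − 9 = 55.

55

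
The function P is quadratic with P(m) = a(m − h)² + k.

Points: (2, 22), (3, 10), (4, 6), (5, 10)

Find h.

4

First differences -12, -4, 4; second difference 8 = 2a, so a = 4.
Expanding, the m-coefficient is −2ah = -8h; matching it to the data gives h = 4, and then k = 6.
So P(m) = 4(m − 4)² + 6.
Hence h = 4.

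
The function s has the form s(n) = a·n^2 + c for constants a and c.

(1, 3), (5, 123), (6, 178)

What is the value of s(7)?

243

From s(1) = 3 and s(5) = 123: 1a + c = 3 and 25a + c = 123.
Subtracting: 24a = 120, so a = 5; then c = 3 − 5·1 = -2.
So s(n) = 5n² − 2, and s(7) = 243.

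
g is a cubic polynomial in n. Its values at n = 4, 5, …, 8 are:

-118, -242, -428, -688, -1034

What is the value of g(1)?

Write g(n) = an³ + bn² + cn + d; the 5 given values yield a linear system in the 4 coefficients.
Solving, g(n) = -2n³ - n² + 7n - 2.
Then g(1) = 2.

2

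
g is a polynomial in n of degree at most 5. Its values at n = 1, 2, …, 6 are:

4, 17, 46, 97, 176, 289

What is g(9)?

First differences: 13, 29, 51, 79, 113. Second differences: 16, 22, 28, 34. Third differences: 6, 6, 6.
Level-3 differences are constant, so g has degree 3.
Fitting a degree-3 polynomial gives g(n) = n³ + 2n² + 1.
Then g(9) = 892.

892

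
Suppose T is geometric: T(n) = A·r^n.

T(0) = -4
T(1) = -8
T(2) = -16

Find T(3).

Consecutive ratio: -8/(-4) = 2, and -16/(-8) = 2, so r = 2.
Then A·2^0 = -4 gives A = -4, and T(n) = -4·2^n.
T(3) = -4·2^3 = -32.

-32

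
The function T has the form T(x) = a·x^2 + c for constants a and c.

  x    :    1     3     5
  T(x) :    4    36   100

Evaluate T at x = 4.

64

From T(1) = 4 and T(3) = 36: 1a + c = 4 and 9a + c = 36.
Subtracting: 8a = 32, so a = 4; then c = 4 − 4·1 = 0.
So T(x) = 4x² + 0, and T(4) = 64.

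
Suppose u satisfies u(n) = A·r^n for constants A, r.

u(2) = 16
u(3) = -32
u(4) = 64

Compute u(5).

-128

Consecutive ratio: -32/16 = -2, and 64/(-32) = -2, so r = -2.
Then A·(-2)^2 = 16 gives A = 4, and u(n) = 4·(-2)^n.
u(5) = 4·(-2)^5 = -128.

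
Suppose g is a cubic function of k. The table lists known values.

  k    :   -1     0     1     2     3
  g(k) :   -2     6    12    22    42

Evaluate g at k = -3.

-48

First differences: 8, 6, 10, 20. Second differences: -2, 4, 10. Third differences: 6, 6.
Level-3 differences are constant, so g has degree 3.
Fitting a degree-3 polynomial gives g(k) = k³ - k² + 6k + 6.
Then g(-3) = -48.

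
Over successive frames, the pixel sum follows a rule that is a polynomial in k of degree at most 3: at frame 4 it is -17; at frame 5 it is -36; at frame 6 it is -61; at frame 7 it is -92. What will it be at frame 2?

Write the value at k as T(k).
First differences: -19, -25, -31. Second differences: -6, -6.
Level-2 differences are constant, so T has degree 2.
Fitting a degree-2 polynomial gives T(k) = -3k² + 8k - 1.
Then T(2) = 3.

3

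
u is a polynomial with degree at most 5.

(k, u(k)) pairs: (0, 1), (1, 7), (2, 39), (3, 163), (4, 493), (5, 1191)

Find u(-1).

Write u(k) = ak^5 + bk^4 + ck³ + dk² + ek + p; the 6 given values yield a linear system in the 6 coefficients.
Solving, the leading coefficient vanishes, and u(k) = 2k^4 - k³ + 2k² + 3k + 1.
Then u(-1) = 3.

3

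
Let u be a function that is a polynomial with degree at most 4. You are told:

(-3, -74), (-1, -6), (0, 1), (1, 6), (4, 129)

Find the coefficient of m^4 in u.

Write u(m) = am^4 + bm³ + cm² + dm + e; the 5 given values yield a linear system in the 5 coefficients.
Solving, the leading coefficient vanishes, and u(m) = 2m³ - m² + 4m + 1.
The coefficient of m^4 is 0.

0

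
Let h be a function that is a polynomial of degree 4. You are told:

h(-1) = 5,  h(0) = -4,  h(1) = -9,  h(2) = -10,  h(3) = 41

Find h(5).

731

Write h(t) = at^4 + bt³ + ct² + dt + e; the 5 given values yield a linear system in the 5 coefficients.
Solving, h(t) = 2t^4 - 4t³ - 3t - 4.
Then h(5) = 731.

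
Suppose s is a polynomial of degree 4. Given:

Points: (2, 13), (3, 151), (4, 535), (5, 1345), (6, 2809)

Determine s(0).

-5

Write s(t) = at^4 + bt³ + ct² + dt + e; the 5 given values yield a linear system in the 5 coefficients.
Solving, s(t) = 2t^4 + 2t³ - 5t² - 5t - 5.
Then s(0) = -5.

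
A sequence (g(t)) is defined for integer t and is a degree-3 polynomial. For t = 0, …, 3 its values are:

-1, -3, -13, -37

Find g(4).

Write g(t) = at³ + bt² + ct + d; the 4 given values yield a linear system in the 4 coefficients.
Solving, g(t) = -t³ - t² - 1.
Then g(4) = -81.

-81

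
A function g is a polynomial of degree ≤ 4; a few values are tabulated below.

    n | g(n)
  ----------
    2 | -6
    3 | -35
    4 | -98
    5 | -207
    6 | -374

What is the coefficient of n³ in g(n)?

First differences: -29, -63, -109, -167. Second differences: -34, -46, -58. Third differences: -12, -12.
Level-3 differences are constant, so g has degree 3.
Fitting a degree-3 polynomial gives g(n) = -2n³ + n² + 4n - 2.
The coefficient of n³ is -2.

-2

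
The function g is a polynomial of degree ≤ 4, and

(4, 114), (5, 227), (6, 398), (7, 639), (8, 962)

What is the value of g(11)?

2543

Write g(t) = at^4 + bt³ + ct² + dt + e; the 5 given values yield a linear system in the 5 coefficients.
Solving, the leading coefficient vanishes, and g(t) = 2t³ - t² + 2.
Then g(11) = 2543.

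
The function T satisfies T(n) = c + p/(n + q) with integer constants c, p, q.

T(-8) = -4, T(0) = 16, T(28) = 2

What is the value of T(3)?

7

(T(n) − c)(n + q) = p for each data point; the three points give a linear system in c and q, then p follows.
Solving: c = 1, q = 2, p = 30, so T(n) = 1 + 30/(n + 2).
Then T(3) = 1 + 30/5 = 7.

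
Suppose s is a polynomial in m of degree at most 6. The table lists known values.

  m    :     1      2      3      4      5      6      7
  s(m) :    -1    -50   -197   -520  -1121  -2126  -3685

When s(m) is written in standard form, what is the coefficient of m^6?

0

First differences: -49, -147, -323, -601, -1005, -1559. Second differences: -98, -176, -278, -404, -554. Third differences: -78, -102, -126, -150. Fourth differences: -24, -24, -24.
Level-4 differences are constant, so s has degree 4.
Fitting a degree-4 polynomial gives s(m) = -m^4 - 3m³ - 6m² + 5m + 4.
The coefficient of m^6 is 0.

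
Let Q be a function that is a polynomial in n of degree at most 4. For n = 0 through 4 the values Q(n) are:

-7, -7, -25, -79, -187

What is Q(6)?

-637

Write Q(n) = an^4 + bn³ + cn² + dn + e; the 5 given values yield a linear system in the 5 coefficients.
Solving, the leading coefficient vanishes, and Q(n) = -3n³ + 3n - 7.
Then Q(6) = -637.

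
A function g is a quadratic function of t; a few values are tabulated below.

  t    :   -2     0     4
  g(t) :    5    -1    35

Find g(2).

Write g(t) = at² + bt + c; the 3 given values yield a linear system in the 3 coefficients.
Solving, g(t) = 2t² + t - 1.
Then g(2) = 9.

9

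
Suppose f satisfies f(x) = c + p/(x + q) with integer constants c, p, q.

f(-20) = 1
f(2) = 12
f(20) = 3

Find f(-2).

-8

(f(x) − c)(x + q) = p for each data point; the three points give a linear system in c and q, then p follows.
Solving: c = 2, q = 0, p = 20, so f(x) = 2 + 20/(x + 0).
Then f(-2) = 2 + 20/(-2) = -8.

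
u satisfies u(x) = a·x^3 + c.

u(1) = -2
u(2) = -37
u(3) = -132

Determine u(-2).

From u(1) = -2 and u(2) = -37: 1a + c = -2 and 8a + c = -37.
Subtracting: 7a = -35, so a = -5; then c = -2 − (-5)·1 = 3.
So u(x) = -5x³ + 3, and u(-2) = 43.

43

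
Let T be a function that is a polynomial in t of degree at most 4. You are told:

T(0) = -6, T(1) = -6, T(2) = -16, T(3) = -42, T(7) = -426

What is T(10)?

Write T(t) = at^4 + bt³ + ct² + dt + e; the 5 given values yield a linear system in the 5 coefficients.
Solving, the leading coefficient vanishes, and T(t) = -t³ - 2t² + 3t - 6.
Then T(10) = -1176.

-1176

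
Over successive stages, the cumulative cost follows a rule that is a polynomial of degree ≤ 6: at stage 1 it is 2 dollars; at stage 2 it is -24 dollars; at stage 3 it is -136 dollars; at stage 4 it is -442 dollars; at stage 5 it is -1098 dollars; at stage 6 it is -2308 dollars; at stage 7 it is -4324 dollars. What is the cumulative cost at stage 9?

Write the value at n as Q(n).
First differences: -26, -112, -306, -656, -1210, -2016. Second differences: -86, -194, -350, -554, -806. Third differences: -108, -156, -204, -252. Fourth differences: -48, -48, -48.
Level-4 differences are constant, so Q has degree 4.
Fitting a degree-4 polynomial gives Q(n) = -2n^4 + 2n³ - 5n² + 5n + 2.
Then Q(9) = -12022.

-12022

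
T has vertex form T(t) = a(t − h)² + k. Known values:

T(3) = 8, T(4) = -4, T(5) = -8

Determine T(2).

28

First differences -12, -4; second difference 8 = 2a, so a = 4.
Expanding, the t-coefficient is −2ah = -8h; matching it to the data gives h = 5, and then k = -8.
So T(t) = 4(t − 5)² − 8.
T(2) = 4·(-3)² − 8 = 28.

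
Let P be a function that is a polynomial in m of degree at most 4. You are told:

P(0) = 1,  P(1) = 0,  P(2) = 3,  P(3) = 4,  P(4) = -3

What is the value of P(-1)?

Write P(m) = am^4 + bm³ + cm² + dm + e; the 5 given values yield a linear system in the 5 coefficients.
Solving, the leading coefficient vanishes, and P(m) = -m³ + 5m² - 5m + 1.
Then P(-1) = 12.

12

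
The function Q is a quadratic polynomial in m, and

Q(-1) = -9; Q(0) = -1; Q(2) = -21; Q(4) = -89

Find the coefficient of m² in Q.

-6

Write Q(m) = am² + bm + c; the 4 given values yield a linear system in the 3 coefficients.
Solving, Q(m) = -6m² + 2m - 1.
The coefficient of m² is -6.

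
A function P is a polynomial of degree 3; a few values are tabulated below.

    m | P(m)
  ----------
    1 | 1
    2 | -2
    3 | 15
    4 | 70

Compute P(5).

Write P(m) = am³ + bm² + cm + d; the 4 given values yield a linear system in the 4 coefficients.
Solving, P(m) = 3m³ - 8m² + 6.
Then P(5) = 181.

181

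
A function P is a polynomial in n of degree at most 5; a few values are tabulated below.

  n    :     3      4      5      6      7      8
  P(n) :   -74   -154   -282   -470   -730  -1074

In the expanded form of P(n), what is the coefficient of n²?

Write P(n) = an^5 + bn^4 + cn³ + dn² + en + p; the 6 given values yield a linear system in the 6 coefficients.
Solving, the top 2 coefficients vanish, and P(n) = -2n³ - 6n - 2.
The coefficient of n² is 0.

0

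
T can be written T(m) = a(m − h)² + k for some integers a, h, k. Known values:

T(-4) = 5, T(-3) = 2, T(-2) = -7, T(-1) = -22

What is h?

First differences -3, -9, -15; second difference -6 = 2a, so a = -3.
Expanding, the m-coefficient is −2ah = 6h; matching it to the data gives h = -4, and then k = 5.
So T(m) = -3(m + 4)² + 5.
Hence h = -4.

-4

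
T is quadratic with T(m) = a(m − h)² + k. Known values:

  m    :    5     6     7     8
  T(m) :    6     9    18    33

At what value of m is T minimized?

5

First differences 3, 9, 15; second difference 6 = 2a, so a = 3.
Expanding, the m-coefficient is −2ah = -6h; matching it to the data gives h = 5, and then k = 6.
So T(m) = 3(m − 5)² + 6.
Hence h = 5.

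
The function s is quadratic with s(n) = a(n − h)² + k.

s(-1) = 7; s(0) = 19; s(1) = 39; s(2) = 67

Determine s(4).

First differences 12, 20, 28; second difference 8 = 2a, so a = 4.
Expanding, the n-coefficient is −2ah = -8h; matching it to the data gives h = -2, and then k = 3.
So s(n) = 4(n + 2)² + 3.
s(4) = 4·6² + 3 = 147.

147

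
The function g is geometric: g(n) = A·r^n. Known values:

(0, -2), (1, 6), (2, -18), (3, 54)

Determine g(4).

-162

Consecutive ratio: 6/(-2) = -3, and -18/6 = -3, so r = -3.
Then A·(-3)^0 = -2 gives A = -2, and g(n) = -2·(-3)^n.
g(4) = -2·(-3)^4 = -162.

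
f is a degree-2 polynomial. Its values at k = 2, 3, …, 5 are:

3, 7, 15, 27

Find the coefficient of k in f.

Write f(k) = ak² + bk + c; the 4 given values yield a linear system in the 3 coefficients.
Solving, f(k) = 2k² - 6k + 7.
The coefficient of k is -6.

-6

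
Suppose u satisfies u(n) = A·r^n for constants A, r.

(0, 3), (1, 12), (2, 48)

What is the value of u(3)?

Consecutive ratio: 12/3 = 4, and 48/12 = 4, so r = 4.
Then A·4^0 = 3 gives A = 3, and u(n) = 3·4^n.
u(3) = 3·4^3 = 192.

192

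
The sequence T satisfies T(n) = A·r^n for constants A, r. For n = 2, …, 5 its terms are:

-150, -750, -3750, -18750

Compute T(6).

Consecutive ratio: -750/(-150) = 5, and -3750/(-750) = 5, so r = 5.
Then A·5^2 = -150 gives A = -6, and T(n) = -6·5^n.
T(6) = -6·5^6 = -93750.

-93750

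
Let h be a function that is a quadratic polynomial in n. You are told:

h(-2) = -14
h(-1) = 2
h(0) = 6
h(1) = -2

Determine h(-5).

First differences: 16, 4, -8. Second differences: -12, -12.
Level-2 differences are constant, so h has degree 2.
Fitting a degree-2 polynomial gives h(n) = -6n² - 2n + 6.
Then h(-5) = -134.

-134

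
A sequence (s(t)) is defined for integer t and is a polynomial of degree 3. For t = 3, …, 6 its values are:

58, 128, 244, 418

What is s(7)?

662

Write s(t) = at³ + bt² + ct + d; the 4 given values yield a linear system in the 4 coefficients.
Solving, s(t) = 2t³ - t² + 3t + 4.
Then s(7) = 662.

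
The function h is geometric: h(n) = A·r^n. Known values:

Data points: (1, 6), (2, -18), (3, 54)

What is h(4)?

-162

Consecutive ratio: -18/6 = -3, and 54/(-18) = -3, so r = -3.
Then A·(-3)^1 = 6 gives A = -2, and h(n) = -2·(-3)^n.
h(4) = -2·(-3)^4 = -162.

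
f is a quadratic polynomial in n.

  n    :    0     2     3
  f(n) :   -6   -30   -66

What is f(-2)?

-46

Write f(n) = an² + bn + c; the 3 given values yield a linear system in the 3 coefficients.
Solving, f(n) = -8n² + 4n - 6.
Then f(-2) = -46.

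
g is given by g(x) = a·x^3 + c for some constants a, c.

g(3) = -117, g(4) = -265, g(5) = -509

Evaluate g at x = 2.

-41

From g(3) = -117 and g(4) = -265: 27a + c = -117 and 64a + c = -265.
Subtracting: 37a = -148, so a = -4; then c = -117 − (-4)·27 = -9.
So g(x) = -4x³ − 9, and g(2) = -41.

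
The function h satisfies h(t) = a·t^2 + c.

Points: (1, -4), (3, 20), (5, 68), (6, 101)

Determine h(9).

From h(1) = -4 and h(3) = 20: 1a + c = -4 and 9a + c = 20.
Subtracting: 8a = 24, so a = 3; then c = -4 − 3·1 = -7.
So h(t) = 3t² − 7, and h(9) = 236.

236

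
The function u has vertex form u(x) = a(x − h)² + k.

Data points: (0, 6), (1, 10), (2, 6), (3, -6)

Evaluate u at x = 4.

-26

First differences 4, -4, -12; second difference -8 = 2a, so a = -4.
Expanding, the x-coefficient is −2ah = 8h; matching it to the data gives h = 1, and then k = 10.
So u(x) = -4(x − 1)² + 10.
u(4) = -4·3² + 10 = -26.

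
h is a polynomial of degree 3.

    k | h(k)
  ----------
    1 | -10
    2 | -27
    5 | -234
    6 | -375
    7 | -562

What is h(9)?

-1098

Write h(k) = ak³ + bk² + ck + d; the 5 given values yield a linear system in the 4 coefficients.
Solving, h(k) = -k³ - 5k² + 5k - 9.
Then h(9) = -1098.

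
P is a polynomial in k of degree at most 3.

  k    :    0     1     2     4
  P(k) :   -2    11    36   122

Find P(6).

Write P(k) = ak³ + bk² + ck + d; the 4 given values yield a linear system in the 4 coefficients.
Solving, the leading coefficient vanishes, and P(k) = 6k² + 7k - 2.
Then P(6) = 256.

256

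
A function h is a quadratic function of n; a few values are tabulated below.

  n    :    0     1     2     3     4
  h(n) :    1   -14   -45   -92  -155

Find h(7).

-440

Write h(n) = an² + bn + c; the 5 given values yield a linear system in the 3 coefficients.
Solving, h(n) = -8n² - 7n + 1.
Then h(7) = -440.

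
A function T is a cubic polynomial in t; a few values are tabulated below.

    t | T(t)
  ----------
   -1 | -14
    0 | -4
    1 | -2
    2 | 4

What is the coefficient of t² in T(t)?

-4

Write T(t) = at³ + bt² + ct + d; the 4 given values yield a linear system in the 4 coefficients.
Solving, T(t) = 2t³ - 4t² + 4t - 4.
The coefficient of t² is -4.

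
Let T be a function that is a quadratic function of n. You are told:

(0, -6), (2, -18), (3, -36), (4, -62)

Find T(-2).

-26

Write T(n) = an² + bn + c; the 4 given values yield a linear system in the 3 coefficients.
Solving, T(n) = -4n² + 2n - 6.
Then T(-2) = -26.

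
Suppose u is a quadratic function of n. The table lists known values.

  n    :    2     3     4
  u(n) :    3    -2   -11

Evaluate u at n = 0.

Write u(n) = an² + bn + c; the 3 given values yield a linear system in the 3 coefficients.
Solving, u(n) = -2n² + 5n + 1.
Then u(0) = 1.

1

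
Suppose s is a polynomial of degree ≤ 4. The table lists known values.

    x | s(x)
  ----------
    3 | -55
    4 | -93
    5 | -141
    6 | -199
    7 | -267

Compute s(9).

-433

Write s(x) = ax^4 + bx³ + cx² + dx + e; the 5 given values yield a linear system in the 5 coefficients.
Solving, the top 2 coefficients vanish, and s(x) = -5x² - 3x - 1.
Then s(9) = -433.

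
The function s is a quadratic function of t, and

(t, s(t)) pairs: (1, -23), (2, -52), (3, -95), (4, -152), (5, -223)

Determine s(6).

First differences: -29, -43, -57, -71. Second differences: -14, -14, -14.
Level-2 differences are constant, so s has degree 2.
Fitting a degree-2 polynomial gives s(t) = -7t² - 8t - 8.
Then s(6) = -308.

-308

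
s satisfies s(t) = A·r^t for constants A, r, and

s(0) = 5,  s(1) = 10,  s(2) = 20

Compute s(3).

40

Consecutive ratio: 10/5 = 2, and 20/10 = 2, so r = 2.
Then A·2^0 = 5 gives A = 5, and s(t) = 5·2^t.
s(3) = 5·2^3 = 40.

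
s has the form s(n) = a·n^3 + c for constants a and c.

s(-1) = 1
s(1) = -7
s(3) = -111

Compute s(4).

From s(-1) = 1 and s(1) = -7: -1a + c = 1 and 1a + c = -7.
Subtracting: 2a = -8, so a = -4; then c = 1 − (-4)·(-1) = -3.
So s(n) = -4n³ − 3, and s(4) = -259.

-259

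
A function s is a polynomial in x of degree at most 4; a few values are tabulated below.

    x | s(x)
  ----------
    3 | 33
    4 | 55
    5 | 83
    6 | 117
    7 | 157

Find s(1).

7

Write s(x) = ax^4 + bx³ + cx² + dx + e; the 5 given values yield a linear system in the 5 coefficients.
Solving, the top 2 coefficients vanish, and s(x) = 3x² + x + 3.
Then s(1) = 7.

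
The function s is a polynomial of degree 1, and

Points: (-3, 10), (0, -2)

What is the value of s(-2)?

6

Write s(k) = ak + b; the 2 given values yield a linear system in the 2 coefficients.
Solving, s(k) = -4k - 2.
Then s(-2) = 6.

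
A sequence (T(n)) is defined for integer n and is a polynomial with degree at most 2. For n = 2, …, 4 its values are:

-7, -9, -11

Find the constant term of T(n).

First differences: -2, -2.
Level-1 differences are constant, so T has degree 1.
Fitting a degree-1 polynomial gives T(n) = -2n - 3.
The constant term is T(0) = -3.

-3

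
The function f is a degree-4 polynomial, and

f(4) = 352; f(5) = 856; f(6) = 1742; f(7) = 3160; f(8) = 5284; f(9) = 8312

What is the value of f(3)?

First differences: 504, 886, 1418, 2124, 3028. Second differences: 382, 532, 706, 904. Third differences: 150, 174, 198. Fourth differences: 24, 24.
Level-4 differences are constant, so f has degree 4.
Fitting a degree-4 polynomial gives f(m) = m^4 + 3m³ - 5m² - 3m - 4.
Then f(3) = 104.

104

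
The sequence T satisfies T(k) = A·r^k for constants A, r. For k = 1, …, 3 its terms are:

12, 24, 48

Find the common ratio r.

Consecutive ratio: 24/12 = 2, and 48/24 = 2, so r = 2.
Then A·2^1 = 12 gives A = 6, and T(k) = 6·2^k.

2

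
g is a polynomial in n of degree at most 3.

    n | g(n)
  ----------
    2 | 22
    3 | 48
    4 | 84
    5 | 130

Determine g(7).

252

Write g(n) = an³ + bn² + cn + d; the 4 given values yield a linear system in the 4 coefficients.
Solving, the leading coefficient vanishes, and g(n) = 5n² + n.
Then g(7) = 252.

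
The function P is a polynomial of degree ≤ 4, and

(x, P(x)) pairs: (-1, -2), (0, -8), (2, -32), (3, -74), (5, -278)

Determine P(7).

-722

Write P(x) = ax^4 + bx³ + cx² + dx + e; the 5 given values yield a linear system in the 5 coefficients.
Solving, the leading coefficient vanishes, and P(x) = -2x³ - 4x - 8.
Then P(7) = -722.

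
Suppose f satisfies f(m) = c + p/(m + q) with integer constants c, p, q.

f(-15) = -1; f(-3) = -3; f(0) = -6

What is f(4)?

(f(m) − c)(m + q) = p for each data point; the three points give a linear system in c and q, then p follows.
Solving: c = 0, q = -3, p = 18, so f(m) = 18/(m − 3).
Then f(4) = 0 + 18/1 = 18.

18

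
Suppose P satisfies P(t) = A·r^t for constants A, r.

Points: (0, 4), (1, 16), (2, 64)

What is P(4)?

Consecutive ratio: 16/4 = 4, and 64/16 = 4, so r = 4.
Then A·4^0 = 4 gives A = 4, and P(t) = 4·4^t.
P(4) = 4·4^4 = 1024.

1024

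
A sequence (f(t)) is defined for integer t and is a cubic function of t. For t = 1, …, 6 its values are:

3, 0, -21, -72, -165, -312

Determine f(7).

-525

Write f(t) = at³ + bt² + ct + d; the 6 given values yield a linear system in the 4 coefficients.
Solving, f(t) = -2t³ + 3t² + 2t.
Then f(7) = -525.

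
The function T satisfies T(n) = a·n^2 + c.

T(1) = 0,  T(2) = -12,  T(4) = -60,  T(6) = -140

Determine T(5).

-96

From T(1) = 0 and T(2) = -12: 1a + c = 0 and 4a + c = -12.
Subtracting: 3a = -12, so a = -4; then c = 0 − (-4)·1 = 4.
So T(n) = -4n² + 4, and T(5) = -96.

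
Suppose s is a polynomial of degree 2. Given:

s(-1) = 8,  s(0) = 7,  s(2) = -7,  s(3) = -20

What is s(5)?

-58

Write s(n) = an² + bn + c; the 4 given values yield a linear system in the 3 coefficients.
Solving, s(n) = -2n² - 3n + 7.
Then s(5) = -58.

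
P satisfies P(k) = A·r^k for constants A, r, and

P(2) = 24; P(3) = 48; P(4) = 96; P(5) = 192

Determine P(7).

768

Consecutive ratio: 48/24 = 2, and 96/48 = 2, so r = 2.
Then A·2^2 = 24 gives A = 6, and P(k) = 6·2^k.
P(7) = 6·2^7 = 768.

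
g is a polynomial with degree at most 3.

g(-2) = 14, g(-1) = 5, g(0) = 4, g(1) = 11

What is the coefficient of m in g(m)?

First differences: -9, -1, 7. Second differences: 8, 8.
Level-2 differences are constant, so g has degree 2.
Fitting a degree-2 polynomial gives g(m) = 4m² + 3m + 4.
The coefficient of m is 3.

3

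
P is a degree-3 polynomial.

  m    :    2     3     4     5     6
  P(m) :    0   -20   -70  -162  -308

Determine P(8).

-810

Write P(m) = am³ + bm² + cm + d; the 5 given values yield a linear system in the 4 coefficients.
Solving, P(m) = -2m³ + 3m² + 3m - 2.
Then P(8) = -810.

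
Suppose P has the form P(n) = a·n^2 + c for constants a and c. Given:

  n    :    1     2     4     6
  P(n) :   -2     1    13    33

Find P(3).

From P(1) = -2 and P(2) = 1: 1a + c = -2 and 4a + c = 1.
Subtracting: 3a = 3, so a = 1; then c = -2 − 1·1 = -3.
So P(n) = 1n² − 3, and P(3) = 6.

6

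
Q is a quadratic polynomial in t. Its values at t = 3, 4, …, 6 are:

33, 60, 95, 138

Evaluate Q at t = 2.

14

First differences: 27, 35, 43. Second differences: 8, 8.
Level-2 differences are constant, so Q has degree 2.
Fitting a degree-2 polynomial gives Q(t) = 4t² - t.
Then Q(2) = 14.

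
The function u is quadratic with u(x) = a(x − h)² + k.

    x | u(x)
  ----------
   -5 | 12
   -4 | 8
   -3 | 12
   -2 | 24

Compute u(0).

First differences -4, 4, 12; second difference 8 = 2a, so a = 4.
Expanding, the x-coefficient is −2ah = -8h; matching it to the data gives h = -4, and then k = 8.
So u(x) = 4(x + 4)² + 8.
u(0) = 4·4² + 8 = 72.

72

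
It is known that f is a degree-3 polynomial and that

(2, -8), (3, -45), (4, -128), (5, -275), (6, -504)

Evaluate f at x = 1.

1

First differences: -37, -83, -147, -229. Second differences: -46, -64, -82. Third differences: -18, -18.
Level-3 differences are constant, so f has degree 3.
Fitting a degree-3 polynomial gives f(x) = -3x³ + 4x².
Then f(1) = 1.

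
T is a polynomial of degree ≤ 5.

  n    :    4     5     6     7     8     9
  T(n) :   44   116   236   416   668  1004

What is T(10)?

1436

First differences: 72, 120, 180, 252, 336. Second differences: 48, 60, 72, 84. Third differences: 12, 12, 12.
Level-3 differences are constant, so T has degree 3.
Extending the table by one column gives the next first difference 432, so T(10) = 1004 + 432 = 1436.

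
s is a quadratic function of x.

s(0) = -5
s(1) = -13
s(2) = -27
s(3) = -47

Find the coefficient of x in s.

First differences: -8, -14, -20. Second differences: -6, -6.
Level-2 differences are constant, so s has degree 2.
Fitting a degree-2 polynomial gives s(x) = -3x² - 5x - 5.
The coefficient of x is -5.

-5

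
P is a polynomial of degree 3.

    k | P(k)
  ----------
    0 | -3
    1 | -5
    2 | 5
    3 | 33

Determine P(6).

285

Write P(k) = ak³ + bk² + ck + d; the 4 given values yield a linear system in the 4 coefficients.
Solving, P(k) = k³ + 3k² - 6k - 3.
Then P(6) = 285.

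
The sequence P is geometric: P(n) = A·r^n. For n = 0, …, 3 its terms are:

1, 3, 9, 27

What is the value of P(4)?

Consecutive ratio: 3/1 = 3, and 9/3 = 3, so r = 3.
Then A·3^0 = 1 gives A = 1, and P(n) = 1·3^n.
P(4) = 1·3^4 = 81.

81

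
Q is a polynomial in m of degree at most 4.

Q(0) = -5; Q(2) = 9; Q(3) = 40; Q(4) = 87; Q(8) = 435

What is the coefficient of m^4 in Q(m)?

0

Write Q(m) = am^4 + bm³ + cm² + dm + e; the 5 given values yield a linear system in the 5 coefficients.
Solving, the top 2 coefficients vanish, and Q(m) = 8m² - 9m - 5.
The coefficient of m^4 is 0.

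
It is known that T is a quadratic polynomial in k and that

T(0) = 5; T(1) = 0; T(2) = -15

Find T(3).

Write T(k) = ak² + bk + c; the 3 given values yield a linear system in the 3 coefficients.
Solving, T(k) = -5k² + 5.
Then T(3) = -40.

-40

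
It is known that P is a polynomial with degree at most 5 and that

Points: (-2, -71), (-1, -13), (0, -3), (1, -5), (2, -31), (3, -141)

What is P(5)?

First differences: 58, 10, -2, -26, -110. Second differences: -48, -12, -24, -84. Third differences: 36, -12, -60. Fourth differences: -48, -48.
Level-4 differences are constant, so P has degree 4.
Fitting a degree-4 polynomial gives P(t) = -2t^4 + 2t³ - 4t² + 2t - 3.
Then P(5) = -1093.

-1093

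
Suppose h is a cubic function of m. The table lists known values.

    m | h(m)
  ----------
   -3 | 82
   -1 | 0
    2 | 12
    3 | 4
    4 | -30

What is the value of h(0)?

-2

Write h(m) = am³ + bm² + cm + d; the 5 given values yield a linear system in the 4 coefficients.
Solving, h(m) = -2m³ + 5m² + 5m - 2.
Then h(0) = -2.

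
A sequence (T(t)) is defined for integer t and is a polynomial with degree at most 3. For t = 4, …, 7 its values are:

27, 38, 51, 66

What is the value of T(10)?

123

Write T(t) = at³ + bt² + ct + d; the 4 given values yield a linear system in the 4 coefficients.
Solving, the leading coefficient vanishes, and T(t) = t² + 2t + 3.
Then T(10) = 123.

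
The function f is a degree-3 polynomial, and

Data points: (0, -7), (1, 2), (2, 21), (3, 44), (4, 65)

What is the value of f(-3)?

86

First differences: 9, 19, 23, 21. Second differences: 10, 4, -2. Third differences: -6, -6.
Level-3 differences are constant, so f has degree 3.
Fitting a degree-3 polynomial gives f(n) = -n³ + 8n² + 2n - 7.
Then f(-3) = 86.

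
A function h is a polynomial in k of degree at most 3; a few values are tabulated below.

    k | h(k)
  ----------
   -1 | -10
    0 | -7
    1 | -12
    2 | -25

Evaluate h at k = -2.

-21

First differences: 3, -5, -13. Second differences: -8, -8.
Level-2 differences are constant, so h has degree 2.
Fitting a degree-2 polynomial gives h(k) = -4k² - k - 7.
Then h(-2) = -21.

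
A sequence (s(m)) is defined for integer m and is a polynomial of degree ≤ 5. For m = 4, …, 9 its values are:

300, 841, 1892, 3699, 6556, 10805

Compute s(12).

36044

First differences: 541, 1051, 1807, 2857, 4249. Second differences: 510, 756, 1050, 1392. Third differences: 246, 294, 342. Fourth differences: 48, 48.
Level-4 differences are constant, so s has degree 4.
Fitting a degree-4 polynomial gives s(m) = 2m^4 - 3m³ - 2m² + 4m - 4.
Then s(12) = 36044.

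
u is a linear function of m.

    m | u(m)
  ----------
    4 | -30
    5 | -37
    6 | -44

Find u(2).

-16

Write u(m) = am + b; the 3 given values yield a linear system in the 2 coefficients.
Solving, u(m) = -7m - 2.
Then u(2) = -16.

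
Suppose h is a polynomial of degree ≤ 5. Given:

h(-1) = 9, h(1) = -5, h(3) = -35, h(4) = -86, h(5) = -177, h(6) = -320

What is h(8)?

-810

Write h(t) = at^5 + bt^4 + ct³ + dt² + et + p; the 6 given values yield a linear system in the 6 coefficients.
Solving, the top 2 coefficients vanish, and h(t) = -2t³ + 4t² - 5t - 2.
Then h(8) = -810.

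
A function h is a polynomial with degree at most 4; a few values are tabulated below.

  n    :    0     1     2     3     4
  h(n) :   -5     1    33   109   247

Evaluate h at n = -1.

-3

Write h(n) = an^4 + bn³ + cn² + dn + e; the 5 given values yield a linear system in the 5 coefficients.
Solving, the leading coefficient vanishes, and h(n) = 3n³ + 4n² - n - 5.
Then h(-1) = -3.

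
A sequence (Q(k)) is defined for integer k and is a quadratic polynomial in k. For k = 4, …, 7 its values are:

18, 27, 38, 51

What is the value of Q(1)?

Write Q(k) = ak² + bk + c; the 4 given values yield a linear system in the 3 coefficients.
Solving, Q(k) = k² + 2.
Then Q(1) = 3.

3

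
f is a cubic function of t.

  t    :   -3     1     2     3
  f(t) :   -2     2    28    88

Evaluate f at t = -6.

-236

Write f(t) = at³ + bt² + ct + d; the 4 given values yield a linear system in the 4 coefficients.
Solving, f(t) = 2t³ + 5t² - 3t - 2.
Then f(-6) = -236.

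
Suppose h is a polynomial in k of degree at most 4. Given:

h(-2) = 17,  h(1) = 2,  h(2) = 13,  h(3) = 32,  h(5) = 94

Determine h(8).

247

Write h(k) = ak^4 + bk³ + ck² + dk + e; the 5 given values yield a linear system in the 5 coefficients.
Solving, the top 2 coefficients vanish, and h(k) = 4k² - k - 1.
Then h(8) = 247.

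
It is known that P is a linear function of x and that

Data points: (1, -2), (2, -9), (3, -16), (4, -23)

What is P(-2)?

19

First differences: -7, -7, -7.
Level-1 differences are constant, so P has degree 1.
Fitting a degree-1 polynomial gives P(x) = -7x + 5.
Then P(-2) = 19.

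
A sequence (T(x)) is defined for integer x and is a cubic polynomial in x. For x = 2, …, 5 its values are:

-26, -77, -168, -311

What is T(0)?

4

Write T(x) = ax³ + bx² + cx + d; the 4 given values yield a linear system in the 4 coefficients.
Solving, T(x) = -2x³ - 2x² - 3x + 4.
Then T(0) = 4.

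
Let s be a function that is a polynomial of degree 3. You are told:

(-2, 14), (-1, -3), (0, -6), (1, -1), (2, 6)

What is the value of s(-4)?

First differences: -17, -3, 5, 7. Second differences: 14, 8, 2. Third differences: -6, -6.
Level-3 differences are constant, so s has degree 3.
Fitting a degree-3 polynomial gives s(x) = -x³ + 4x² + 2x - 6.
Then s(-4) = 114.

114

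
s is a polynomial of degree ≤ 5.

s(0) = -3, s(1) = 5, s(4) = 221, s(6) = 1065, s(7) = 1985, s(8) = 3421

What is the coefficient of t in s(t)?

4

Write s(t) = at^5 + bt^4 + ct³ + dt² + et + p; the 6 given values yield a linear system in the 6 coefficients.
Solving, the leading coefficient vanishes, and s(t) = t^4 - 2t³ + 5t² + 4t - 3.
The coefficient of t is 4.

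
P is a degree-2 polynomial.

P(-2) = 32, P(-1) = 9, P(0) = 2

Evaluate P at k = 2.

Write P(k) = ak² + bk + c; the 3 given values yield a linear system in the 3 coefficients.
Solving, P(k) = 8k² + k + 2.
Then P(2) = 36.

36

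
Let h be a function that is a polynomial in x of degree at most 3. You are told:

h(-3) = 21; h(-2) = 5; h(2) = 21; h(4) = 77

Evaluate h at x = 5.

Write h(x) = ax³ + bx² + cx + d; the 4 given values yield a linear system in the 4 coefficients.
Solving, the leading coefficient vanishes, and h(x) = 4x² + 4x - 3.
Then h(5) = 117.

117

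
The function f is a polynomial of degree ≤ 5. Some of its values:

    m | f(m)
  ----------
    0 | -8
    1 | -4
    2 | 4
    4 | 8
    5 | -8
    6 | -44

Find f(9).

-332

Write f(m) = am^5 + bm^4 + cm³ + dm² + em + p; the 6 given values yield a linear system in the 6 coefficients.
Solving, the top 2 coefficients vanish, and f(m) = -m³ + 5m² - 8.
Then f(9) = -332.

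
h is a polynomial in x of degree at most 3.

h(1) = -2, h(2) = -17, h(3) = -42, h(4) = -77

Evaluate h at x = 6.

Write h(x) = ax³ + bx² + cx + d; the 4 given values yield a linear system in the 4 coefficients.
Solving, the leading coefficient vanishes, and h(x) = -5x² + 3.
Then h(6) = -177.

-177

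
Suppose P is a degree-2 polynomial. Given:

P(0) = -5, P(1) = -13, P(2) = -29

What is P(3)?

-53

Write P(m) = am² + bm + c; the 3 given values yield a linear system in the 3 coefficients.
Solving, P(m) = -4m² - 4m - 5.
Then P(3) = -53.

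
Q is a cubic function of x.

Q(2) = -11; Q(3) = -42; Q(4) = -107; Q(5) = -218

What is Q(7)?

-626

Write Q(x) = ax³ + bx² + cx + d; the 4 given values yield a linear system in the 4 coefficients.
Solving, Q(x) = -2x³ + x² + 2x - 3.
Then Q(7) = -626.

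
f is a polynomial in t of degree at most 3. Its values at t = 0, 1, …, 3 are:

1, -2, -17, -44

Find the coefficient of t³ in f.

First differences: -3, -15, -27. Second differences: -12, -12.
Level-2 differences are constant, so f has degree 2.
Fitting a degree-2 polynomial gives f(t) = -6t² + 3t + 1.
The coefficient of t³ is 0.

0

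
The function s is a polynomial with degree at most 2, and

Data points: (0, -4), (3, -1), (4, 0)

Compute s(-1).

-5

Write s(x) = ax² + bx + c; the 3 given values yield a linear system in the 3 coefficients.
Solving, the leading coefficient vanishes, and s(x) = x - 4.
Then s(-1) = -5.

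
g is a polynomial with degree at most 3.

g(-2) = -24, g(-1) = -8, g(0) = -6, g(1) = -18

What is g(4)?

-138

First differences: 16, 2, -12. Second differences: -14, -14.
Level-2 differences are constant, so g has degree 2.
Fitting a degree-2 polynomial gives g(t) = -7t² - 5t - 6.
Then g(4) = -138.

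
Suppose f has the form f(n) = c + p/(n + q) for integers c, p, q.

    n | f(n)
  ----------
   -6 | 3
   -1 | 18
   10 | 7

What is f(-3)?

(f(n) − c)(n + q) = p for each data point; the three points give a linear system in c and q, then p follows.
Solving: c = 6, q = 2, p = 12, so f(n) = 6 + 12/(n + 2).
Then f(-3) = 6 + 12/(-1) = -6.

-6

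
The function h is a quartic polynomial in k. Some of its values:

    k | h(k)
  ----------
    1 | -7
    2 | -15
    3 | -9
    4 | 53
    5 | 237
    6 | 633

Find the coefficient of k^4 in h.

1

First differences: -8, 6, 62, 184, 396. Second differences: 14, 56, 122, 212. Third differences: 42, 66, 90. Fourth differences: 24, 24.
Level-4 differences are constant, so h has degree 4.
Fitting a degree-4 polynomial gives h(k) = k^4 - 3k³ - 2k - 3.
The coefficient of k^4 is 1.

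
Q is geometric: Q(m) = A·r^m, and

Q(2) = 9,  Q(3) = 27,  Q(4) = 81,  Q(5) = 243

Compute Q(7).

2187

Consecutive ratio: 27/9 = 3, and 81/27 = 3, so r = 3.
Then A·3^2 = 9 gives A = 1, and Q(m) = 1·3^m.
Q(7) = 1·3^7 = 2187.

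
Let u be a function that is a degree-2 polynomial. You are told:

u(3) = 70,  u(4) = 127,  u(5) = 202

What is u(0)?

7

Write u(m) = am² + bm + c; the 3 given values yield a linear system in the 3 coefficients.
Solving, u(m) = 9m² - 6m + 7.
The constant term is u(0) = 7.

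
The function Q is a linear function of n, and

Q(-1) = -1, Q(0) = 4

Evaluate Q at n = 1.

9

Write Q(n) = an + b; the 2 given values yield a linear system in the 2 coefficients.
Solving, Q(n) = 5n + 4.
Then Q(1) = 9.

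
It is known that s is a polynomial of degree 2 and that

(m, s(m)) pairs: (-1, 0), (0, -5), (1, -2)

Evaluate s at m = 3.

28

Write s(m) = am² + bm + c; the 3 given values yield a linear system in the 3 coefficients.
Solving, s(m) = 4m² - m - 5.
Then s(3) = 28.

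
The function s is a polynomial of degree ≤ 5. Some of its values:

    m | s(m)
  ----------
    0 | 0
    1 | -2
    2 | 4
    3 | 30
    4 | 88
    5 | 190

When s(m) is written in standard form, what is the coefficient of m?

-2

First differences: -2, 6, 26, 58, 102. Second differences: 8, 20, 32, 44. Third differences: 12, 12, 12.
Level-3 differences are constant, so s has degree 3.
Fitting a degree-3 polynomial gives s(m) = 2m³ - 2m² - 2m.
The coefficient of m is -2.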